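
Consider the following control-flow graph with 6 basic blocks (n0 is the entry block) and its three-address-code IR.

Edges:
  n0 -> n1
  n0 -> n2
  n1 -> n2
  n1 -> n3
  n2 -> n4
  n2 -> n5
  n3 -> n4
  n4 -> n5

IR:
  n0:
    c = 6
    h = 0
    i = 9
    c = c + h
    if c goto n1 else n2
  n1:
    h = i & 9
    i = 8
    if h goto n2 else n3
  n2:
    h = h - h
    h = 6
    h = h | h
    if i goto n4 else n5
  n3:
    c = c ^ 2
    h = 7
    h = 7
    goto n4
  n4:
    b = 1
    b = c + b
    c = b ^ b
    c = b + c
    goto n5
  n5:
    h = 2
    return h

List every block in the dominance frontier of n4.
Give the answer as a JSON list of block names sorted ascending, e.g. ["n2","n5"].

idom tree: n1←n0 n2←n0 n3←n1 n4←n0 n5←n0
Dom∩ at merges:
  n2: preds {n0,n1}: {n0} ∩ {n0,n1} = {n0}; idom=n0
  n4: preds {n2,n3}: {n0,n2} ∩ {n0,n1,n3} = {n0}; idom=n0
  n5: preds {n2,n4}: {n0,n2} ∩ {n0,n4} = {n0}; idom=n0

DF derivation:
  n2←n0: walk · to n0
  n2←n1: walk n1 to n0
  n4←n2: walk n2 to n0
  n4←n3: walk n3→n1 to n0
  n5←n2: walk n2 to n0
  n5←n4: walk n4 to n0
  n0 → ∅
  n1 → {n2,n4}
  n2 → {n4,n5}
  n3 → {n4}
  n4 → {n5}
  n5 → ∅

DF(n4) = ["n5"]

Answer: ["n5"]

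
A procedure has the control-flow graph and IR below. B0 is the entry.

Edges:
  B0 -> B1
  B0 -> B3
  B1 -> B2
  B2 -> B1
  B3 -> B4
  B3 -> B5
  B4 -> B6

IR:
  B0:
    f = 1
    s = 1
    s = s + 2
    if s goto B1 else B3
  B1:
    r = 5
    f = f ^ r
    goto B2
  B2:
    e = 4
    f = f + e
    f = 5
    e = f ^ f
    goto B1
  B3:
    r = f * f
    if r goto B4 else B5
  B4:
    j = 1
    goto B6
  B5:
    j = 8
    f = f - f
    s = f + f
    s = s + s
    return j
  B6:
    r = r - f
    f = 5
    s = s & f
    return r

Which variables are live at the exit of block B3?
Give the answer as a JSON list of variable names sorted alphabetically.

def/use:
  B0 def {f,s} use ∅
  B1 def {f,r} use {f}
  B2 def {e,f} use {f}
  B3 def {r} use {f}
  B4 def {j} use ∅
  B5 def {f,j,s} use {f}
  B6 def {f,r,s} use {f,r,s}

Backward fixpoint:
  live B0: ∅→{f,s}
  live B1: {f}→{f}
  live B2: {f}→{f}
  live B3: {f,s}→{f,r,s}
  live B4: {f,r,s}→{f,r,s}
  live B5: {f}→∅
  live B6: {f,r,s}→∅

live-out(B3) = ["f", "r", "s"]

Answer: ["f", "r", "s"]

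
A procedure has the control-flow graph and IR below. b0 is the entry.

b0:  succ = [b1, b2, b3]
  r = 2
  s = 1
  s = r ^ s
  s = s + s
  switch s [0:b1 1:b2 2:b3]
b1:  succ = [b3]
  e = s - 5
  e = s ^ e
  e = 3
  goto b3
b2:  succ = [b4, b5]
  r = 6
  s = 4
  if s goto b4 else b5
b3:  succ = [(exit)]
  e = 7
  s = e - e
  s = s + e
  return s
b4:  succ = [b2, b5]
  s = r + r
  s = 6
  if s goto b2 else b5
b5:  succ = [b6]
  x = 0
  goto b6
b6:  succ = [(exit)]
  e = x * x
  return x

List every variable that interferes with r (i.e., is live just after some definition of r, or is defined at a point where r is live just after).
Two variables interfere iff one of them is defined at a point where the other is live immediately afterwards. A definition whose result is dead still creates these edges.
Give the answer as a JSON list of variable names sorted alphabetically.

def/use:
  b0: def={r,s} ue=∅
  b1: def={e} ue={s}
  b2: def={r,s} ue=∅
  b3: def={e,s} ue=∅
  b4: def={s} ue={r}
  b5: def={x} ue=∅
  b6: def={e} ue={x}

Live sets:
  b0: in=∅ out={s}
  b1: in={s} out=∅
  b2: in=∅ out={r}
  b3: in=∅ out=∅
  b4: in={r} out=∅
  b5: in=∅ out={x}
  b6: in={x} out=∅

Conflict graph:
  e: {s,x}
  r: {s}
  s: {e,r}
  x: {e}

N(r) = ["s"]

Answer: ["s"]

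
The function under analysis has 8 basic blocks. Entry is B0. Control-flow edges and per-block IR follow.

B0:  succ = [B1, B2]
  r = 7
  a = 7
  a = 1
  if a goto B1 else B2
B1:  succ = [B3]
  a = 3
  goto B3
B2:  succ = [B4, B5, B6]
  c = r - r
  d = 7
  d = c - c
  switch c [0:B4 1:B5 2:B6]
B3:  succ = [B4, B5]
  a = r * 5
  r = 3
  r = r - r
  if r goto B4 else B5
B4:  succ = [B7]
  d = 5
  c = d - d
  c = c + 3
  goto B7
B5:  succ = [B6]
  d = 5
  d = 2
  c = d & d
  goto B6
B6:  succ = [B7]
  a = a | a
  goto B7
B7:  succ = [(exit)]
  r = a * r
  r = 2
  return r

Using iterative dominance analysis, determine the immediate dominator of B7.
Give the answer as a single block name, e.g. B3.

idom tree: B1←B0 B2←B0 B3←B1 B4←B0 B5←B0 B6←B0 B7←B0
Dom∩ at merges:
  B4: preds {B2,B3}: {B0,B2} ∩ {B0,B1,B3} = {B0}; idom=B0
  B5: preds {B2,B3}: {B0,B2} ∩ {B0,B1,B3} = {B0}; idom=B0
  B6: preds {B2,B5}: {B0,B2} ∩ {B0,B5} = {B0}; idom=B0
  B7: preds {B4,B6}: {B0,B4} ∩ {B0,B6} = {B0}; idom=B0

idom(B7) = B0

Answer: B0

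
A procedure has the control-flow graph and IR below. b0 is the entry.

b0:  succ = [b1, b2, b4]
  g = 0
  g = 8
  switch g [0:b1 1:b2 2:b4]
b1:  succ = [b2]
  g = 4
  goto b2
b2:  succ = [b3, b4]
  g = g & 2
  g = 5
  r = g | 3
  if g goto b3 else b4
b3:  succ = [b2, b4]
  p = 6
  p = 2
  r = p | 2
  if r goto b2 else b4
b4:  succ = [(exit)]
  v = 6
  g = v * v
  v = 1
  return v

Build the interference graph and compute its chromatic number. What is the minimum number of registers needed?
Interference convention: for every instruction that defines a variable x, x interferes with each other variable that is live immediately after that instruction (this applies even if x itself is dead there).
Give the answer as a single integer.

Answer: 2

Working:
Per-block:
  b0 def {g} use ∅
  b1 def {g} use ∅
  b2 def {g,r} use {g}
  b3 def {p,r} use ∅
  b4 def {g,v} use ∅

Backward fixpoint:
  b0: in=∅ out={g}
  b1: in=∅ out={g}
  b2: in={g} out={g}
  b3: in={g} out={g}
  b4: in=∅ out=∅

Conflict graph:
  g↔{p,r}
  p↔{g}
  r↔{g}
  v↔∅

Chromatic number:
  {g,p} pairwise interfere (2-clique) ⇒ χ ≥ 2
  2-colouring: c0={g,v}  c1={p,r}
  χ = 2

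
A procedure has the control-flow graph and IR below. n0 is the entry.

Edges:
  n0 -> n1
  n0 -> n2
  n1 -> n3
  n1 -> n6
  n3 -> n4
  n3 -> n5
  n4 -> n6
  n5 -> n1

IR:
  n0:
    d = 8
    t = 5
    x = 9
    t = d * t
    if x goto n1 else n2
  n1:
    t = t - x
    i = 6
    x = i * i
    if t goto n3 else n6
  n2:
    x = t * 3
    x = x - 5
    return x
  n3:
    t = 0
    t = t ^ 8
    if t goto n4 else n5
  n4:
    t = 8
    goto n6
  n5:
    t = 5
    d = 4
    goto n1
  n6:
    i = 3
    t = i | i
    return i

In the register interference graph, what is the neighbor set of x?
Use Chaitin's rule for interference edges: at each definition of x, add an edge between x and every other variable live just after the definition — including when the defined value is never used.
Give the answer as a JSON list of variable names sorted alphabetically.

Answer: ["d", "t"]

Working:
Block summaries:
  n0: def={d,t,x} ue=∅
  n1: def={i,t,x} ue={t,x}
  n2: def={x} ue={t}
  n3: def={t} ue=∅
  n4: def={t} ue=∅
  n5: def={d,t} ue=∅
  n6: def={i,t} ue=∅

Live sets:
  live n0: ∅→{t,x}
  live n1: {t,x}→{x}
  live n2: {t}→∅
  live n3: {x}→{x}
  live n4: ∅→∅
  live n5: {x}→{t,x}
  live n6: ∅→∅

Interference:
  d↔{t,x}
  i↔{t}
  t↔{d,i,x}
  x↔{d,t}

N(x) = ["d", "t"]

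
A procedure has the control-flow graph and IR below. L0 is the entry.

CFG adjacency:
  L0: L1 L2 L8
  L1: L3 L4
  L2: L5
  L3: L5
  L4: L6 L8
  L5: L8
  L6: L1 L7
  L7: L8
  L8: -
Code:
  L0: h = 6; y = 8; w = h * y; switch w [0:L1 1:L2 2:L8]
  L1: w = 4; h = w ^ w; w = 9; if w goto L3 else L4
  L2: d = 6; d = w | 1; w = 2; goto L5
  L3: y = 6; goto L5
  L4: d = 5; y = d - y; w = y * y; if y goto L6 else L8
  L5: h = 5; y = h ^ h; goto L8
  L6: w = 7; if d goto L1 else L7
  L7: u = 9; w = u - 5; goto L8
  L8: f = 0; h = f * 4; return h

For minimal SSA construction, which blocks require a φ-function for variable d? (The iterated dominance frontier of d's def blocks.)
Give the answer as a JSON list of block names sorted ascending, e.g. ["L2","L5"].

Answer: ["L1", "L5", "L8"]

Analysis:
idom tree: L1←L0 L2←L0 L3←L1 L4←L1 L5←L0 L6←L4 L7←L6 L8←L0
Dom∩ at merges:
  L1: preds {L0,L6}: {L0} ∩ {L0,L1,L4,L6} = {L0}; idom=L0
  L5: preds {L2,L3}: {L0,L2} ∩ {L0,L1,L3} = {L0}; idom=L0
  L8: preds {L0,L4,L5,L7}: {L0} ∩ {L0,L1,L4} ∩ {L0,L5} ∩ {L0,L1,L4,L6,L7} = {L0}; idom=L0

Frontier:
  L1←L0: walk · to L0
  L1←L6: walk L6→L4→L1 to L0
  L5←L2: walk L2 to L0
  L5←L3: walk L3→L1 to L0
  L8←L0: walk · to L0
  L8←L4: walk L4→L1 to L0
  L8←L5: walk L5 to L0
  L8←L7: walk L7→L6→L4→L1 to L0
  L0: DF=∅
  L1: DF={L1,L5,L8}
  L2: DF={L5}
  L3: DF={L5}
  L4: DF={L1,L8}
  L5: DF={L8}
  L6: DF={L1,L8}
  L7: DF={L8}
  L8: DF=∅

φ for d: defs {L2,L4}
  DF⁺ = {L1,L5,L8}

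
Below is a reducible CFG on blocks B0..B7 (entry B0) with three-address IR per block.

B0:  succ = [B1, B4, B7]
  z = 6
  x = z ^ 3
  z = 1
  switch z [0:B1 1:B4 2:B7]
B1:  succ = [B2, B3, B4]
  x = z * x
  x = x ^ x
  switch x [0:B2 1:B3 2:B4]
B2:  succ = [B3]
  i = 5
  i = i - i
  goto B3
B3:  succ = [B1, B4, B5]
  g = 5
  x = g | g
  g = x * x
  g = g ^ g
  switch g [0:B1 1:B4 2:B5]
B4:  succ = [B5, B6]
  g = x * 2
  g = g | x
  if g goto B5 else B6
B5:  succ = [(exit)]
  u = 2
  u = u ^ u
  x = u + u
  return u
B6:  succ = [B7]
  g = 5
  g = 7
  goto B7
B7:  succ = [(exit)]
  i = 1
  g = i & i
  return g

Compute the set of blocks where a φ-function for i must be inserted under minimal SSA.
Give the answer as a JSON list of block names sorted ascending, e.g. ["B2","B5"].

Answer: ["B1", "B3", "B4", "B5", "B7"]

Working:
idom tree: B1←B0 B2←B1 B3←B1 B4←B0 B5←B0 B6←B4 B7←B0
Join-block Dom:
  B1: preds {B0,B3}: {B0} ∩ {B0,B1,B3} = {B0}; idom=B0
  B3: preds {B1,B2}: {B0,B1} ∩ {B0,B1,B2} = {B0,B1}; idom=B1
  B4: preds {B0,B1,B3}: {B0} ∩ {B0,B1} ∩ {B0,B1,B3} = {B0}; idom=B0
  B5: preds {B3,B4}: {B0,B1,B3} ∩ {B0,B4} = {B0}; idom=B0
  B7: preds {B0,B6}: {B0} ∩ {B0,B4,B6} = {B0}; idom=B0

Frontier:
  B1←B0: walk · to B0
  B1←B3: walk B3→B1 to B0
  B3←B1: walk · to B1
  B3←B2: walk B2 to B1
  B4←B0: walk · to B0
  B4←B1: walk B1 to B0
  B4←B3: walk B3→B1 to B0
  B5←B3: walk B3→B1 to B0
  B5←B4: walk B4 to B0
  B7←B0: walk · to B0
  B7←B6: walk B6→B4 to B0
  DF(B0)=∅
  DF(B1)={B1,B4,B5}
  DF(B2)={B3}
  DF(B3)={B1,B4,B5}
  DF(B4)={B5,B7}
  DF(B5)=∅
  DF(B6)={B7}
  DF(B7)=∅

φ for i: defs {B2,B7}
  DF⁺ = {B1,B3,B4,B5,B7}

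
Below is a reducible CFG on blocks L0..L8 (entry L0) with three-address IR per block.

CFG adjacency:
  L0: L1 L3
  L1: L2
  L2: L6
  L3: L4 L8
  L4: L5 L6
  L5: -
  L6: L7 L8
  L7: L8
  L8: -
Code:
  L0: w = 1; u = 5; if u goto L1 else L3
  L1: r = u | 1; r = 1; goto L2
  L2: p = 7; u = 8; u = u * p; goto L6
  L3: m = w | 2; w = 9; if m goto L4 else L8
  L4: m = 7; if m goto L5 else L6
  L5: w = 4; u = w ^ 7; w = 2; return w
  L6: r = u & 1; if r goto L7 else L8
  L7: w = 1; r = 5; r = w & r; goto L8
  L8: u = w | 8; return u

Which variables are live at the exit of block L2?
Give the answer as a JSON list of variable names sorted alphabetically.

def/use:
  L0: {u,w} / ∅
  L1: {r} / {u}
  L2: {p,u} / ∅
  L3: {m,w} / {w}
  L4: {m} / ∅
  L5: {u,w} / ∅
  L6: {r} / {u}
  L7: {r,w} / ∅
  L8: {u} / {w}

Liveness:
  live L0: ∅→{u,w}
  live L1: {u,w}→{w}
  live L2: {w}→{u,w}
  live L3: {u,w}→{u,w}
  live L4: {u,w}→{u,w}
  live L5: ∅→∅
  live L6: {u,w}→{w}
  live L7: ∅→{w}
  live L8: {w}→∅

live-out(L2) = ["u", "w"]

Answer: ["u", "w"]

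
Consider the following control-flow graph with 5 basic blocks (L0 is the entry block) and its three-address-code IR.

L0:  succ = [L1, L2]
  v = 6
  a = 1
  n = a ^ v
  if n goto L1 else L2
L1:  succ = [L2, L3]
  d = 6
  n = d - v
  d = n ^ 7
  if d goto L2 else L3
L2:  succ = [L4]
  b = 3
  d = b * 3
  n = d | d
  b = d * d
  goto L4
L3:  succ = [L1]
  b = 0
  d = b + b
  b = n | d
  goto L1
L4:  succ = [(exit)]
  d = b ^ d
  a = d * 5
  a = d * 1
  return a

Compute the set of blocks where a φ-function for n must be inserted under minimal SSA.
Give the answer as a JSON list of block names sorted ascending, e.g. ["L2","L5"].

idom tree: L1←L0 L2←L0 L3←L1 L4←L2
Join-block Dom:
  L1: preds {L0,L3}: {L0} ∩ {L0,L1,L3} = {L0}; idom=L0
  L2: preds {L0,L1}: {L0} ∩ {L0,L1} = {L0}; idom=L0

DF walk-up:
  join L1 pred L0: · stop@L0
  join L1 pred L3: L3→L1 stop@L0
  join L2 pred L0: · stop@L0
  join L2 pred L1: L1 stop@L0
  L0: DF=∅
  L1: DF={L1,L2}
  L2: DF=∅
  L3: DF={L1}
  L4: DF=∅

φ for n: defs {L0,L1,L2}
  DF⁺ = {L1,L2}

Answer: ["L1", "L2"]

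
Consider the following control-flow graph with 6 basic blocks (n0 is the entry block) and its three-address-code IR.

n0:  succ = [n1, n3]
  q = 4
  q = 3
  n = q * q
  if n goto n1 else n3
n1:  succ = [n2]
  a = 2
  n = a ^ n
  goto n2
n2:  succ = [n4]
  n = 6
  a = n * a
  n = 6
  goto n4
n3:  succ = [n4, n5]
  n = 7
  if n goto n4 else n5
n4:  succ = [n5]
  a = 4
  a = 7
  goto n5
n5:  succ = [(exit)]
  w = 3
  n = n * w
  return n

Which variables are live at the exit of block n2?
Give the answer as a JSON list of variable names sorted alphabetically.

def/use:
  n0 def {n,q} use ∅
  n1 def {a,n} use {n}
  n2 def {a,n} use {a}
  n3 def {n} use ∅
  n4 def {a} use ∅
  n5 def {n,w} use {n}

Backward fixpoint:
  n0: in=∅ out={n}
  n1: in={n} out={a}
  n2: in={a} out={n}
  n3: in=∅ out={n}
  n4: in={n} out={n}
  n5: in={n} out=∅

live-out(n2) = ["n"]

Answer: ["n"]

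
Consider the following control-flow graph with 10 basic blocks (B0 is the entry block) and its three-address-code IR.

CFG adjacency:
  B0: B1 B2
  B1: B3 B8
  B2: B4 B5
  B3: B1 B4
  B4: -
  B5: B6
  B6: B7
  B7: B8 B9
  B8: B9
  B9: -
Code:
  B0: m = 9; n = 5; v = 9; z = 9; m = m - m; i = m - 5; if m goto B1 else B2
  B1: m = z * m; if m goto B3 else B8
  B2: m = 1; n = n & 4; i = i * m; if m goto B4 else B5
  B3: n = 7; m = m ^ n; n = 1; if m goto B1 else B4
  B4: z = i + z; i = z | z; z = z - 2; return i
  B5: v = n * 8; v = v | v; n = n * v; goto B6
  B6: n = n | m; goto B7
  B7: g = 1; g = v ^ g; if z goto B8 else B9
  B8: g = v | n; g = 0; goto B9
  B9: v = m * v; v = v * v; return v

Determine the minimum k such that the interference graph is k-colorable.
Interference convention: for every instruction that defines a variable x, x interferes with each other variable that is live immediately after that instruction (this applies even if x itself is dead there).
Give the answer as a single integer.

Answer: 5

Working:
def/use:
  B0 def {i,m,n,v,z} use ∅
  B1 def {m} use {m,z}
  B2 def {i,m,n} use {i,n}
  B3 def {m,n} use {m}
  B4 def {i,z} use {i,z}
  B5 def {n,v} use {n}
  B6 def {n} use {m,n}
  B7 def {g} use {v,z}
  B8 def {g} use {n,v}
  B9 def {v} use {m,v}

Live sets:
  live B0: ∅→{i,m,n,v,z}
  live B1: {i,m,n,v,z}→{i,m,n,v,z}
  live B2: {i,n,z}→{i,m,n,z}
  live B3: {i,m,v,z}→{i,m,n,v,z}
  live B4: {i,z}→∅
  live B5: {m,n,z}→{m,n,v,z}
  live B6: {m,n,v,z}→{m,n,v,z}
  live B7: {m,n,v,z}→{m,n,v}
  live B8: {m,n,v}→{m,v}
  live B9: {m,v}→∅

Interfere edges:
  g↔{m,n,v,z}
  i↔{m,n,v,z}
  m↔{g,i,n,v,z}
  n↔{g,i,m,v,z}
  v↔{g,i,m,n,z}
  z↔{g,i,m,n,v}

Registers:
  {g,m,n,v,z} pairwise interfere (5-clique) ⇒ χ ≥ 5
  assign g→c4 i→c4 m→c0 n→c1 v→c2 z→c3 — no edge inside a register ⇒ χ ≤ 5
  χ = 5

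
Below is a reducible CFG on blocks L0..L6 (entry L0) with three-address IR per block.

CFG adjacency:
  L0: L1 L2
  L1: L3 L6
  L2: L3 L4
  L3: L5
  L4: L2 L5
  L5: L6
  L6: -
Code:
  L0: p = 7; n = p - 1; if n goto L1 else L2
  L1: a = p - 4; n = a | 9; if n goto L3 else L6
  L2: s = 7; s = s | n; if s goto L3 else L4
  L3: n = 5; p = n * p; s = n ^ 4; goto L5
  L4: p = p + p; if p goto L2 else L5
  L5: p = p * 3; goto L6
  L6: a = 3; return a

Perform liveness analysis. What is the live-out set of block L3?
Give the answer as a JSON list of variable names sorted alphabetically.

Answer: ["p"]

Analysis:
Block summaries:
  L0: def={n,p} ue=∅
  L1: def={a,n} ue={p}
  L2: def={s} ue={n}
  L3: def={n,p,s} ue={p}
  L4: def={p} ue={p}
  L5: def={p} ue={p}
  L6: def={a} ue=∅

Liveness:
  L0: in=∅ out={n,p}
  L1: in={p} out={p}
  L2: in={n,p} out={n,p}
  L3: in={p} out={p}
  L4: in={n,p} out={n,p}
  L5: in={p} out=∅
  L6: in=∅ out=∅

live-out(L3) = ["p"]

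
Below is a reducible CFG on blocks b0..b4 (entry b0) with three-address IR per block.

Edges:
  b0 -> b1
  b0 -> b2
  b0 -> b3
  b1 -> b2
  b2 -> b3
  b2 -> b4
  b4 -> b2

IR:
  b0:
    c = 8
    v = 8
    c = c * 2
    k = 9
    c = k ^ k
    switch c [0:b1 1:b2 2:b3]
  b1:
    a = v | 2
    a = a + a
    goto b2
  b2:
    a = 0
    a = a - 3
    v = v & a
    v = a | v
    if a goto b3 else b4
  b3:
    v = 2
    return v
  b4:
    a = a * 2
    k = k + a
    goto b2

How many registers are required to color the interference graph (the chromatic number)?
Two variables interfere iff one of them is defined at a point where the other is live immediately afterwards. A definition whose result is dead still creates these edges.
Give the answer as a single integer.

def/use:
  b0: {c,k,v} / ∅
  b1: {a} / {v}
  b2: {a,v} / {v}
  b3: {v} / ∅
  b4: {a,k} / {a,k}

Liveness:
  live b0: ∅→{k,v}
  live b1: {k,v}→{k,v}
  live b2: {k,v}→{a,k,v}
  live b3: ∅→∅
  live b4: {a,k,v}→{k,v}

Interfere edges:
  a — {k,v}
  c — {k,v}
  k — {a,c,v}
  v — {a,c,k}

Registers:
  lower bound: {a,k,v} mutually conflict ⇒ χ ≥ 3
  3-colouring: R0={k}  R1={v}  R2={a,c}
  χ = 3

Answer: 3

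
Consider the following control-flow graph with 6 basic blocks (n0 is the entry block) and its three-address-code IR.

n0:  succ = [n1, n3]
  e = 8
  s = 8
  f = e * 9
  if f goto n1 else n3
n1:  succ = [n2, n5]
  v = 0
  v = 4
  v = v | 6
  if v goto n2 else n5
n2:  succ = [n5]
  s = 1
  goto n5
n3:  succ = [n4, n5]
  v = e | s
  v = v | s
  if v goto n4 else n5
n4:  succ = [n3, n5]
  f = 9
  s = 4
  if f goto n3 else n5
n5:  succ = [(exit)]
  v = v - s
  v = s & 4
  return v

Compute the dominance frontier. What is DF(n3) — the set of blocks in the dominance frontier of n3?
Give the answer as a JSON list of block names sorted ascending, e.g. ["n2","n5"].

Answer: ["n3", "n5"]

Analysis:
idom tree: n1←n0 n2←n1 n3←n0 n4←n3 n5←n0
Dom∩ at merges:
  n3: preds {n0,n4}: {n0} ∩ {n0,n3,n4} = {n0}; idom=n0
  n5: preds {n1,n2,n3,n4}: {n0,n1} ∩ {n0,n1,n2} ∩ {n0,n3} ∩ {n0,n3,n4} = {n0}; idom=n0

DF derivation:
  n3←n0: walk · to n0
  n3←n4: walk n4→n3 to n0
  n5←n1: walk n1 to n0
  n5←n2: walk n2→n1 to n0
  n5←n3: walk n3 to n0
  n5←n4: walk n4→n3 to n0
  n0: DF=∅
  n1: DF={n5}
  n2: DF={n5}
  n3: DF={n3,n5}
  n4: DF={n3,n5}
  n5: DF=∅

DF(n3) = ["n3", "n5"]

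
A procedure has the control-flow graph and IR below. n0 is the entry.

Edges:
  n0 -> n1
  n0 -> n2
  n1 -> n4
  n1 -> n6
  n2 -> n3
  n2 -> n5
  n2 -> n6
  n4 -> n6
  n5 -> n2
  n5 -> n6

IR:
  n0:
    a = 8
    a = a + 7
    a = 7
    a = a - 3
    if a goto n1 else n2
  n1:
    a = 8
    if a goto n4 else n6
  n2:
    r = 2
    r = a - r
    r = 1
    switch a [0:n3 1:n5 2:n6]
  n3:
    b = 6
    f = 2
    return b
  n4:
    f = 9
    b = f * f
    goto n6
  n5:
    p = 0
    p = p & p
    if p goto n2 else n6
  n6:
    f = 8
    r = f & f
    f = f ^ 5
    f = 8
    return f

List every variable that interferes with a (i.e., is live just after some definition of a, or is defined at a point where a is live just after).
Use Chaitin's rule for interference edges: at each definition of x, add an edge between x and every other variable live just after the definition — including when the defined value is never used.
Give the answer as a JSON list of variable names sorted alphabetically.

Block summaries:
  n0 def {a} use ∅
  n1 def {a} use ∅
  n2 def {r} use {a}
  n3 def {b,f} use ∅
  n4 def {b,f} use ∅
  n5 def {p} use ∅
  n6 def {f,r} use ∅

Backward fixpoint:
  n0: in=∅ out={a}
  n1: in=∅ out=∅
  n2: in={a} out={a}
  n3: in=∅ out=∅
  n4: in=∅ out=∅
  n5: in={a} out={a}
  n6: in=∅ out=∅

Conflict graph:
  a — {p,r}
  b — {f}
  f — {b,r}
  p — {a}
  r — {a,f}

N(a) = ["p", "r"]

Answer: ["p", "r"]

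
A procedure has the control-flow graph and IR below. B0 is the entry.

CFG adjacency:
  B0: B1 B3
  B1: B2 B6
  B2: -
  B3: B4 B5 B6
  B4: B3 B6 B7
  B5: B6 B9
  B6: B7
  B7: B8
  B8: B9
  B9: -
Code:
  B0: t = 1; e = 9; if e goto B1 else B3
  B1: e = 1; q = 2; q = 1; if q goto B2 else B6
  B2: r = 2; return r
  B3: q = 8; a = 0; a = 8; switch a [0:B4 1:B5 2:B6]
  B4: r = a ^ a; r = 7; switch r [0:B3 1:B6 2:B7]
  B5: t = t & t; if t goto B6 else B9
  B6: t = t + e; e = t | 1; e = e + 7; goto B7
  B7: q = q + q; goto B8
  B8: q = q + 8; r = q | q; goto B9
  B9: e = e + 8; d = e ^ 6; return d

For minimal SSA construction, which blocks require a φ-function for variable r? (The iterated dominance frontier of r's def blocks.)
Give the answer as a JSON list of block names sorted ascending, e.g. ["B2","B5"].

Answer: ["B3", "B6", "B7", "B9"]

Analysis:
idom tree: B1←B0 B2←B1 B3←B0 B4←B3 B5←B3 B6←B0 B7←B0 B8←B7 B9←B0
Dom at joins:
  B3: preds {B0,B4}: {B0} ∩ {B0,B3,B4} = {B0}; idom=B0
  B6: preds {B1,B3,B4,B5}: {B0,B1} ∩ {B0,B3} ∩ {B0,B3,B4} ∩ {B0,B3,B5} = {B0}; idom=B0
  B7: preds {B4,B6}: {B0,B3,B4} ∩ {B0,B6} = {B0}; idom=B0
  B9: preds {B5,B8}: {B0,B3,B5} ∩ {B0,B7,B8} = {B0}; idom=B0

Frontier:
  join B3 pred B0: · stop@B0
  join B3 pred B4: B4→B3 stop@B0
  join B6 pred B1: B1 stop@B0
  join B6 pred B3: B3 stop@B0
  join B6 pred B4: B4→B3 stop@B0
  join B6 pred B5: B5→B3 stop@B0
  join B7 pred B4: B4→B3 stop@B0
  join B7 pred B6: B6 stop@B0
  join B9 pred B5: B5→B3 stop@B0
  join B9 pred B8: B8→B7 stop@B0
  DF(B0)=∅
  DF(B1)={B6}
  DF(B2)=∅
  DF(B3)={B3,B6,B7,B9}
  DF(B4)={B3,B6,B7}
  DF(B5)={B6,B9}
  DF(B6)={B7}
  DF(B7)={B9}
  DF(B8)={B9}
  DF(B9)=∅

φ for r: defs {B2,B4,B8}
  DF⁺ = {B3,B6,B7,B9}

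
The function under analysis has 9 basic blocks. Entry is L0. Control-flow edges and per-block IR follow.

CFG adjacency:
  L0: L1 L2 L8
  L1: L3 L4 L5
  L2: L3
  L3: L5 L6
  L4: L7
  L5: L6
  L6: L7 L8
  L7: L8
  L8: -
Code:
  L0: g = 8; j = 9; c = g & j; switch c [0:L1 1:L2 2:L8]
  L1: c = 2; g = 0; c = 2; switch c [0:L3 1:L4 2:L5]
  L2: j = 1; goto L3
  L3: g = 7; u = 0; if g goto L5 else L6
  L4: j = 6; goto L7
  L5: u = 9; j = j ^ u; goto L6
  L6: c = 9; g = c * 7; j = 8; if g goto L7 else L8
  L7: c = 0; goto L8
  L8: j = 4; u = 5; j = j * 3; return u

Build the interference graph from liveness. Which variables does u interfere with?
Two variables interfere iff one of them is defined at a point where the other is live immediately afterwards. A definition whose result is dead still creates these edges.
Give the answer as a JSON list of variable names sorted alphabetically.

Answer: ["g", "j"]

Analysis:
Block summaries:
  L0: {c,g,j} / ∅
  L1: {c,g} / ∅
  L2: {j} / ∅
  L3: {g,u} / ∅
  L4: {j} / ∅
  L5: {j,u} / {j}
  L6: {c,g,j} / ∅
  L7: {c} / ∅
  L8: {j,u} / ∅

Backward fixpoint:
  L0: in=∅ out={j}
  L1: in={j} out={j}
  L2: in=∅ out={j}
  L3: in={j} out={j}
  L4: in=∅ out=∅
  L5: in={j} out=∅
  L6: in=∅ out=∅
  L7: in=∅ out=∅
  L8: in=∅ out=∅

Conflict graph:
  c — {j}
  g — {j,u}
  j — {c,g,u}
  u — {g,j}

N(u) = ["g", "j"]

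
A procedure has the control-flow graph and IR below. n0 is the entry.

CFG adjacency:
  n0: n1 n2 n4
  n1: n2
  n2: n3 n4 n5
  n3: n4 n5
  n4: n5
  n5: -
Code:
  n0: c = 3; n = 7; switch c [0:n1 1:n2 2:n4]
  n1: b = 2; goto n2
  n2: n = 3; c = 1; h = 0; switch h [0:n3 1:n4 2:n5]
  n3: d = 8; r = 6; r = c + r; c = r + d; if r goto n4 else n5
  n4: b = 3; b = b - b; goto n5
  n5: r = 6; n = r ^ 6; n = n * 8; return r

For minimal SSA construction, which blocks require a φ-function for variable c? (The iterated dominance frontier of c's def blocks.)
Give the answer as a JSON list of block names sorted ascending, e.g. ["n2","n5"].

idom tree: n1←n0 n2←n0 n3←n2 n4←n0 n5←n0
Dom at joins:
  n2: preds {n0,n1}: {n0} ∩ {n0,n1} = {n0}; idom=n0
  n4: preds {n0,n2,n3}: {n0} ∩ {n0,n2} ∩ {n0,n2,n3} = {n0}; idom=n0
  n5: preds {n2,n3,n4}: {n0,n2} ∩ {n0,n2,n3} ∩ {n0,n4} = {n0}; idom=n0

DF derivation:
  join n2 pred n0: · stop@n0
  join n2 pred n1: n1 stop@n0
  join n4 pred n0: · stop@n0
  join n4 pred n2: n2 stop@n0
  join n4 pred n3: n3→n2 stop@n0
  join n5 pred n2: n2 stop@n0
  join n5 pred n3: n3→n2 stop@n0
  join n5 pred n4: n4 stop@n0
  n0: DF=∅
  n1: DF={n2}
  n2: DF={n4,n5}
  n3: DF={n4,n5}
  n4: DF={n5}
  n5: DF=∅

φ for c: defs {n0,n2,n3}
  DF⁺ = {n4,n5}

Answer: ["n4", "n5"]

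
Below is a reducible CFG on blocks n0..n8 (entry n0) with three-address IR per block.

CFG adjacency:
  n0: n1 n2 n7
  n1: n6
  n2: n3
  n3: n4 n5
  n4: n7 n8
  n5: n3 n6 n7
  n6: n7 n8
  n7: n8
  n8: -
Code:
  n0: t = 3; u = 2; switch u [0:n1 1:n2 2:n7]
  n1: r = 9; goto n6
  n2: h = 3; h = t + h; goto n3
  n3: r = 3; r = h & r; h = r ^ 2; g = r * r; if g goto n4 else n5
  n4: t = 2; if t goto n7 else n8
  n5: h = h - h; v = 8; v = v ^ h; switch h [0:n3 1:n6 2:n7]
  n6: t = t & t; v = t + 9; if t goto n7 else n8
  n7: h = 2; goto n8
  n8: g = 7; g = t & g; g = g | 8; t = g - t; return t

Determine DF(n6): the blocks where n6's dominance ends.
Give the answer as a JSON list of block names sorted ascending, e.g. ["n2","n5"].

idom tree: n1←n0 n2←n0 n3←n2 n4←n3 n5←n3 n6←n0 n7←n0 n8←n0
Join-block Dom:
  n3: preds {n2,n5}: {n0,n2} ∩ {n0,n2,n3,n5} = {n0,n2}; idom=n2
  n6: preds {n1,n5}: {n0,n1} ∩ {n0,n2,n3,n5} = {n0}; idom=n0
  n7: preds {n0,n4,n5,n6}: {n0} ∩ {n0,n2,n3,n4} ∩ {n0,n2,n3,n5} ∩ {n0,n6} = {n0}; idom=n0
  n8: preds {n4,n6,n7}: {n0,n2,n3,n4} ∩ {n0,n6} ∩ {n0,n7} = {n0}; idom=n0

DF walk-up:
  n3←n2: walk · to n2
  n3←n5: walk n5→n3 to n2
  n6←n1: walk n1 to n0
  n6←n5: walk n5→n3→n2 to n0
  n7←n0: walk · to n0
  n7←n4: walk n4→n3→n2 to n0
  n7←n5: walk n5→n3→n2 to n0
  n7←n6: walk n6 to n0
  n8←n4: walk n4→n3→n2 to n0
  n8←n6: walk n6 to n0
  n8←n7: walk n7 to n0
  n0: DF=∅
  n1: DF={n6}
  n2: DF={n6,n7,n8}
  n3: DF={n3,n6,n7,n8}
  n4: DF={n7,n8}
  n5: DF={n3,n6,n7}
  n6: DF={n7,n8}
  n7: DF={n8}
  n8: DF=∅

DF(n6) = ["n7", "n8"]

Answer: ["n7", "n8"]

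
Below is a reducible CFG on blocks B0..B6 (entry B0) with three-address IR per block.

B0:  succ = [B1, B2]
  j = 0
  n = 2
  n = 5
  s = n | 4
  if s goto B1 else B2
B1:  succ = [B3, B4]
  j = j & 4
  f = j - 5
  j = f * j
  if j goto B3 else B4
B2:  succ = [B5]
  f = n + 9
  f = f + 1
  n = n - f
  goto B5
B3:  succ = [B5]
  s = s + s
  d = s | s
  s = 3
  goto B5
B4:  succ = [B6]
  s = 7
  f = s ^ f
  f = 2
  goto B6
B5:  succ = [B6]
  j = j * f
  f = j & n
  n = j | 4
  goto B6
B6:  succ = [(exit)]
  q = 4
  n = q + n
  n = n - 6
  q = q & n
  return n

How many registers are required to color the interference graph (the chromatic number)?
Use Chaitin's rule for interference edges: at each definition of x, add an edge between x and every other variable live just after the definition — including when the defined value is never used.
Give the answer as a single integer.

def/use:
  B0: {j,n,s} / ∅
  B1: {f,j} / {j}
  B2: {f,n} / {n}
  B3: {d,s} / {s}
  B4: {f,s} / {f}
  B5: {f,j,n} / {f,j,n}
  B6: {n,q} / {n}

Live sets:
  live B0: ∅→{j,n,s}
  live B1: {j,n,s}→{f,j,n,s}
  live B2: {j,n}→{f,j,n}
  live B3: {f,j,n,s}→{f,j,n}
  live B4: {f,n}→{n}
  live B5: {f,j,n}→{n}
  live B6: {n}→∅

Conflict graph:
  d — {f,j,n}
  f — {d,j,n,s}
  j — {d,f,n,s}
  n — {d,f,j,q,s}
  q — {n}
  s — {f,j,n}

Chromatic number:
  clique {d,f,j,n} ⇒ need ≥ 4
  assign d→c3 f→c1 j→c2 n→c0 q→c1 s→c3 — no edge inside a register ⇒ χ ≤ 4
  χ = 4

Answer: 4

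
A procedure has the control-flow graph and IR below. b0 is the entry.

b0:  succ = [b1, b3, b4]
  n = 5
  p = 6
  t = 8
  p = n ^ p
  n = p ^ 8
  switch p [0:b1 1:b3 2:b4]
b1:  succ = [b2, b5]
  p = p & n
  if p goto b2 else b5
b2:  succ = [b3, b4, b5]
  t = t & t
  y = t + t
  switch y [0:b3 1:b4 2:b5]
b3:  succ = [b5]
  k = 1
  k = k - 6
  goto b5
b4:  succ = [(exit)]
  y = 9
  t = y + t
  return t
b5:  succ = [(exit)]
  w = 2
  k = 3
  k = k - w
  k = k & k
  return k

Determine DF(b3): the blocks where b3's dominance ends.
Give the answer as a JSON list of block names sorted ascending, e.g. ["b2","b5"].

Answer: ["b5"]

Derivation:
idom tree: b1←b0 b2←b1 b3←b0 b4←b0 b5←b0
Dom at joins:
  b3: preds {b0,b2}: {b0} ∩ {b0,b1,b2} = {b0}; idom=b0
  b4: preds {b0,b2}: {b0} ∩ {b0,b1,b2} = {b0}; idom=b0
  b5: preds {b1,b2,b3}: {b0,b1} ∩ {b0,b1,b2} ∩ {b0,b3} = {b0}; idom=b0

DF walk-up:
  b3←b0: walk · to b0
  b3←b2: walk b2→b1 to b0
  b4←b0: walk · to b0
  b4←b2: walk b2→b1 to b0
  b5←b1: walk b1 to b0
  b5←b2: walk b2→b1 to b0
  b5←b3: walk b3 to b0
  b0 → ∅
  b1 → {b3,b4,b5}
  b2 → {b3,b4,b5}
  b3 → {b5}
  b4 → ∅
  b5 → ∅

DF(b3) = ["b5"]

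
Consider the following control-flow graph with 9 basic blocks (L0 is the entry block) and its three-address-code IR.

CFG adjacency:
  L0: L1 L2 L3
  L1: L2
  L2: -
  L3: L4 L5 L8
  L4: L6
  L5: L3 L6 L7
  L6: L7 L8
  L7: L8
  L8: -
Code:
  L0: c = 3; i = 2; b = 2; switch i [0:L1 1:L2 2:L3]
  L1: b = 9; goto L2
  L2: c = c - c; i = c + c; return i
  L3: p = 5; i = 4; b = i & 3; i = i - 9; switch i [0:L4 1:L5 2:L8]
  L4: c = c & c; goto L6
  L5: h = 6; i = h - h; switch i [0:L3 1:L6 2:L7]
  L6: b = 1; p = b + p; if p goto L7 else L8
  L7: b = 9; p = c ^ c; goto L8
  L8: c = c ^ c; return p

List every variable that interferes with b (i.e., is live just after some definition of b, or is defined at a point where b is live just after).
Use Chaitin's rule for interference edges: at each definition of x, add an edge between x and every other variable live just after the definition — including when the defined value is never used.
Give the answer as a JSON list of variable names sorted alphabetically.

Per-block:
  L0: def={b,c,i} ue=∅
  L1: def={b} ue=∅
  L2: def={c,i} ue={c}
  L3: def={b,i,p} ue=∅
  L4: def={c} ue={c}
  L5: def={h,i} ue=∅
  L6: def={b,p} ue={p}
  L7: def={b,p} ue={c}
  L8: def={c} ue={c,p}

Liveness:
  live L0: ∅→{c}
  live L1: {c}→{c}
  live L2: {c}→∅
  live L3: {c}→{c,p}
  live L4: {c,p}→{c,p}
  live L5: {c,p}→{c,p}
  live L6: {c,p}→{c,p}
  live L7: {c}→{c,p}
  live L8: {c,p}→∅

Interfere edges:
  b: {c,i,p}
  c: {b,h,i,p}
  h: {c,p}
  i: {b,c,p}
  p: {b,c,h,i}

N(b) = ["c", "i", "p"]

Answer: ["c", "i", "p"]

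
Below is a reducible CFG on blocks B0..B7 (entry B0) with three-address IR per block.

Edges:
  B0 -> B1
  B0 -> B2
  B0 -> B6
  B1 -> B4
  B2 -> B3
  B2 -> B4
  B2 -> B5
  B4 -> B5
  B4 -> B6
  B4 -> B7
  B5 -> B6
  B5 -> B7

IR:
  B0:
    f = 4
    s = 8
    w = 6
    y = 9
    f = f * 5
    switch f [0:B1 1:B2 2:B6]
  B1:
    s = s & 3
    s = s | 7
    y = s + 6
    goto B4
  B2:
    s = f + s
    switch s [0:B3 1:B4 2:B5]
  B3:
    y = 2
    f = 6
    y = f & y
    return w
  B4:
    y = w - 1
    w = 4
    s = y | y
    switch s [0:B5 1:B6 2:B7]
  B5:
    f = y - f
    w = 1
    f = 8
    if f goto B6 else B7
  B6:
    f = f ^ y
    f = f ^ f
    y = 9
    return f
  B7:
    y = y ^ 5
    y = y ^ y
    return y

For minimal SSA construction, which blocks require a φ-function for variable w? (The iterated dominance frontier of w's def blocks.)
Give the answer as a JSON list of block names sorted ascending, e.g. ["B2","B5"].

Answer: ["B5", "B6", "B7"]

Derivation:
idom tree: B1←B0 B2←B0 B3←B2 B4←B0 B5←B0 B6←B0 B7←B0
Dom at joins:
  B4: preds {B1,B2}: {B0,B1} ∩ {B0,B2} = {B0}; idom=B0
  B5: preds {B2,B4}: {B0,B2} ∩ {B0,B4} = {B0}; idom=B0
  B6: preds {B0,B4,B5}: {B0} ∩ {B0,B4} ∩ {B0,B5} = {B0}; idom=B0
  B7: preds {B4,B5}: {B0,B4} ∩ {B0,B5} = {B0}; idom=B0

Frontier:
  B4←B1: walk B1 to B0
  B4←B2: walk B2 to B0
  B5←B2: walk B2 to B0
  B5←B4: walk B4 to B0
  B6←B0: walk · to B0
  B6←B4: walk B4 to B0
  B6←B5: walk B5 to B0
  B7←B4: walk B4 to B0
  B7←B5: walk B5 to B0
  B0: DF=∅
  B1: DF={B4}
  B2: DF={B4,B5}
  B3: DF=∅
  B4: DF={B5,B6,B7}
  B5: DF={B6,B7}
  B6: DF=∅
  B7: DF=∅

φ for w: defs {B0,B4,B5}
  DF⁺ = {B5,B6,B7}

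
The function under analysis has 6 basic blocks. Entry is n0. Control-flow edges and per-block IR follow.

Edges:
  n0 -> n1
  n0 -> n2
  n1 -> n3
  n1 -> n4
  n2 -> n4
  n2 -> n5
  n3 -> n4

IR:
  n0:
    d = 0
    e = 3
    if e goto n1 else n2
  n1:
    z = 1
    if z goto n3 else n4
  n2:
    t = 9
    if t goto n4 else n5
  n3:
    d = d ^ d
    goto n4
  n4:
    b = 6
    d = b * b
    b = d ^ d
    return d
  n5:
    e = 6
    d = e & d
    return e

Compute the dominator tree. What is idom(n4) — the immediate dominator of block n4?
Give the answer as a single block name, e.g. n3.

Answer: n0

Working:
idom tree: n1←n0 n2←n0 n3←n1 n4←n0 n5←n2
Join-block Dom:
  n4: preds {n1,n2,n3}: {n0,n1} ∩ {n0,n2} ∩ {n0,n1,n3} = {n0}; idom=n0

idom(n4) = n0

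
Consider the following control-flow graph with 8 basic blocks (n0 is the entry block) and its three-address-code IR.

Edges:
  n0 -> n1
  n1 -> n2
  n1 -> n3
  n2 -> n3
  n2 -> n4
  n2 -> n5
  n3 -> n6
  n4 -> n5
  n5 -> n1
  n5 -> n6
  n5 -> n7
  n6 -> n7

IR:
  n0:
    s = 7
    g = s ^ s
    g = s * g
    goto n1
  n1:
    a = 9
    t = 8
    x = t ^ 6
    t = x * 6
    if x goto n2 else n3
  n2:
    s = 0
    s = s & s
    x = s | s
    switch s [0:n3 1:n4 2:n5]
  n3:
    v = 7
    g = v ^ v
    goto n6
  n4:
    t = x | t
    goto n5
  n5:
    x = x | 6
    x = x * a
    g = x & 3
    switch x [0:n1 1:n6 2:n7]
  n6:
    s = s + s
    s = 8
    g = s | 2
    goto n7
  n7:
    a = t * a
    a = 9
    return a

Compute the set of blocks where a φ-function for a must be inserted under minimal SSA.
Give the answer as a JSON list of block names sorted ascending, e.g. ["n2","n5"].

idom tree: n1←n0 n2←n1 n3←n1 n4←n2 n5←n2 n6←n1 n7←n1
Dom∩ at merges:
  n1: preds {n0,n5}: {n0} ∩ {n0,n1,n2,n5} = {n0}; idom=n0
  n3: preds {n1,n2}: {n0,n1} ∩ {n0,n1,n2} = {n0,n1}; idom=n1
  n5: preds {n2,n4}: {n0,n1,n2} ∩ {n0,n1,n2,n4} = {n0,n1,n2}; idom=n2
  n6: preds {n3,n5}: {n0,n1,n3} ∩ {n0,n1,n2,n5} = {n0,n1}; idom=n1
  n7: preds {n5,n6}: {n0,n1,n2,n5} ∩ {n0,n1,n6} = {n0,n1}; idom=n1

DF derivation:
  join n1 pred n0: · stop@n0
  join n1 pred n5: n5→n2→n1 stop@n0
  join n3 pred n1: · stop@n1
  join n3 pred n2: n2 stop@n1
  join n5 pred n2: · stop@n2
  join n5 pred n4: n4 stop@n2
  join n6 pred n3: n3 stop@n1
  join n6 pred n5: n5→n2 stop@n1
  join n7 pred n5: n5→n2 stop@n1
  join n7 pred n6: n6 stop@n1
  n0: DF=∅
  n1: DF={n1}
  n2: DF={n1,n3,n6,n7}
  n3: DF={n6}
  n4: DF={n5}
  n5: DF={n1,n6,n7}
  n6: DF={n7}
  n7: DF=∅

φ for a: defs {n1,n7}
  DF⁺ = {n1}

Answer: ["n1"]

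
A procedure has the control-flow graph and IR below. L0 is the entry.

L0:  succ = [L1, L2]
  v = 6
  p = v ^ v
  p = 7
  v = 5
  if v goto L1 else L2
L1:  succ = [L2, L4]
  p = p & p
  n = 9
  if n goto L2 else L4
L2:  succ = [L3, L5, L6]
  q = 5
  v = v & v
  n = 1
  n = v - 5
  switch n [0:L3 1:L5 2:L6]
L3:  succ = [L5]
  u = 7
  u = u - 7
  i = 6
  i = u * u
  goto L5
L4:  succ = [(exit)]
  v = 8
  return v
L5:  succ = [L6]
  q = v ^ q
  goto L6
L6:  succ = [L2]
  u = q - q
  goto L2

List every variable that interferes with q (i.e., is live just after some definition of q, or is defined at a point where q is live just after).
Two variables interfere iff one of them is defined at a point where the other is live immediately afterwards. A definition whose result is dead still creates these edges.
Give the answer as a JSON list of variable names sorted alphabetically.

Answer: ["i", "n", "u", "v"]

Derivation:
Block summaries:
  L0: def={p,v} ue=∅
  L1: def={n,p} ue={p}
  L2: def={n,q,v} ue={v}
  L3: def={i,u} ue=∅
  L4: def={v} ue=∅
  L5: def={q} ue={q,v}
  L6: def={u} ue={q}

Live sets:
  L0 li=∅ lo={p,v}
  L1 li={p,v} lo={v}
  L2 li={v} lo={q,v}
  L3 li={q,v} lo={q,v}
  L4 li=∅ lo=∅
  L5 li={q,v} lo={q,v}
  L6 li={q,v} lo={v}

Conflict graph:
  i: {q,u,v}
  n: {q,v}
  p: {v}
  q: {i,n,u,v}
  u: {i,q,v}
  v: {i,n,p,q,u}

N(q) = ["i", "n", "u", "v"]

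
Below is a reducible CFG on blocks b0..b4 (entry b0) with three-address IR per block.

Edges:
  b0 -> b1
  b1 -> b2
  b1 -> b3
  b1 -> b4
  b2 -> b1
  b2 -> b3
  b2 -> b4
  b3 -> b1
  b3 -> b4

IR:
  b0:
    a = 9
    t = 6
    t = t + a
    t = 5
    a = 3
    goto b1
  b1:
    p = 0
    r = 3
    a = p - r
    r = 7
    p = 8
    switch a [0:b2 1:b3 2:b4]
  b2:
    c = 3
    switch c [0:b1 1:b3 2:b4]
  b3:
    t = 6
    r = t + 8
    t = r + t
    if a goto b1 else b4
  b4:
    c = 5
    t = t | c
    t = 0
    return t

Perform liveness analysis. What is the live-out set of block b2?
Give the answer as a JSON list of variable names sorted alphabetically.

Block summaries:
  b0: {a,t} / ∅
  b1: {a,p,r} / ∅
  b2: {c} / ∅
  b3: {r,t} / {a}
  b4: {c,t} / {t}

Liveness:
  live b0: ∅→{t}
  live b1: {t}→{a,t}
  live b2: {a,t}→{a,t}
  live b3: {a}→{t}
  live b4: {t}→∅

live-out(b2) = ["a", "t"]

Answer: ["a", "t"]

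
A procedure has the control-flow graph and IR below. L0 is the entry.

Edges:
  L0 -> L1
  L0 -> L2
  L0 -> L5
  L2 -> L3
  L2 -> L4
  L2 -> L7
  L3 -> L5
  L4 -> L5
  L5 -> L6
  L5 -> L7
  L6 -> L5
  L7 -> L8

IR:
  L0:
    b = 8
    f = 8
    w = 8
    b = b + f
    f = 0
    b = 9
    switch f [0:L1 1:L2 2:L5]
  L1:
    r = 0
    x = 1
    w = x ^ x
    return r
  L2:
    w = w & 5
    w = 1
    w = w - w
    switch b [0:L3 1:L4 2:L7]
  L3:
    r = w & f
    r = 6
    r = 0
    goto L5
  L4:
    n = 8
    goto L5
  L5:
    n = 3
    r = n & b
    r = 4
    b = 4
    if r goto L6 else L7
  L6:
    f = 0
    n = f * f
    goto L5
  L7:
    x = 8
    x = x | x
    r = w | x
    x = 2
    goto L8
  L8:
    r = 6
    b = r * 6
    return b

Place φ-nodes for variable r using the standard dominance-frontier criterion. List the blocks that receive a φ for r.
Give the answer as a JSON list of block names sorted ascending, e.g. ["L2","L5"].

Answer: ["L5", "L7"]

Derivation:
idom tree: L1←L0 L2←L0 L3←L2 L4←L2 L5←L0 L6←L5 L7←L0 L8←L7
Dom∩ at merges:
  L5: preds {L0,L3,L4,L6}: {L0} ∩ {L0,L2,L3} ∩ {L0,L2,L4} ∩ {L0,L5,L6} = {L0}; idom=L0
  L7: preds {L2,L5}: {L0,L2} ∩ {L0,L5} = {L0}; idom=L0

DF walk-up:
  L5←L0: walk · to L0
  L5←L3: walk L3→L2 to L0
  L5←L4: walk L4→L2 to L0
  L5←L6: walk L6→L5 to L0
  L7←L2: walk L2 to L0
  L7←L5: walk L5 to L0
  DF(L0)=∅
  DF(L1)=∅
  DF(L2)={L5,L7}
  DF(L3)={L5}
  DF(L4)={L5}
  DF(L5)={L5,L7}
  DF(L6)={L5}
  DF(L7)=∅
  DF(L8)=∅

φ for r: defs {L1,L3,L5,L7,L8}
  DF⁺ = {L5,L7}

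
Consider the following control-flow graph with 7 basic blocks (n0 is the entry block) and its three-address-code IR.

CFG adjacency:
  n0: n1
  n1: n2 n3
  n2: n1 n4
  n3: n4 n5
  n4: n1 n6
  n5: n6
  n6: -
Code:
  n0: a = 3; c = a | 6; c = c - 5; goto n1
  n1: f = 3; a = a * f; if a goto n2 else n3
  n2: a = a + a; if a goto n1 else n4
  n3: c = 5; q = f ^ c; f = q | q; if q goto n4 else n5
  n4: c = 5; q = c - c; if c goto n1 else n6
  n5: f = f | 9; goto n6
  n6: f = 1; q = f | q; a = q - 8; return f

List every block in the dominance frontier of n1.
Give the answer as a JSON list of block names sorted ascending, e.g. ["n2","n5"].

idom tree: n1←n0 n2←n1 n3←n1 n4←n1 n5←n3 n6←n1
Dom at joins:
  n1: preds {n0,n2,n4}: {n0} ∩ {n0,n1,n2} ∩ {n0,n1,n4} = {n0}; idom=n0
  n4: preds {n2,n3}: {n0,n1,n2} ∩ {n0,n1,n3} = {n0,n1}; idom=n1
  n6: preds {n4,n5}: {n0,n1,n4} ∩ {n0,n1,n3,n5} = {n0,n1}; idom=n1

DF walk-up:
  join n1 pred n0: · stop@n0
  join n1 pred n2: n2→n1 stop@n0
  join n1 pred n4: n4→n1 stop@n0
  join n4 pred n2: n2 stop@n1
  join n4 pred n3: n3 stop@n1
  join n6 pred n4: n4 stop@n1
  join n6 pred n5: n5→n3 stop@n1
  n0 → ∅
  n1 → {n1}
  n2 → {n1,n4}
  n3 → {n4,n6}
  n4 → {n1,n6}
  n5 → {n6}
  n6 → ∅

DF(n1) = ["n1"]

Answer: ["n1"]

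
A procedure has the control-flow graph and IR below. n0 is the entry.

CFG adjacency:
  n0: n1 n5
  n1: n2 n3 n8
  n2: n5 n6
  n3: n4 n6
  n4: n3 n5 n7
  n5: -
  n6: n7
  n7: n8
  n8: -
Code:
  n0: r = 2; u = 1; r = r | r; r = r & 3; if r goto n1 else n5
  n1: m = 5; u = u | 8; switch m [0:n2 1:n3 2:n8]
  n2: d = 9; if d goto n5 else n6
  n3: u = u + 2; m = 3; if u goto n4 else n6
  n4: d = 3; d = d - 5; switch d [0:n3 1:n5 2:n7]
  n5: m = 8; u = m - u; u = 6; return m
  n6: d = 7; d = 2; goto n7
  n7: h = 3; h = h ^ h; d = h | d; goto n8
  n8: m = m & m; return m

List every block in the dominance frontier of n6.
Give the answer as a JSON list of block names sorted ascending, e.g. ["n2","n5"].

idom tree: n1←n0 n2←n1 n3←n1 n4←n3 n5←n0 n6←n1 n7←n1 n8←n1
Join-block Dom:
  n3: preds {n1,n4}: {n0,n1} ∩ {n0,n1,n3,n4} = {n0,n1}; idom=n1
  n5: preds {n0,n2,n4}: {n0} ∩ {n0,n1,n2} ∩ {n0,n1,n3,n4} = {n0}; idom=n0
  n6: preds {n2,n3}: {n0,n1,n2} ∩ {n0,n1,n3} = {n0,n1}; idom=n1
  n7: preds {n4,n6}: {n0,n1,n3,n4} ∩ {n0,n1,n6} = {n0,n1}; idom=n1
  n8: preds {n1,n7}: {n0,n1} ∩ {n0,n1,n7} = {n0,n1}; idom=n1

DF walk-up:
  n3←n1: walk · to n1
  n3←n4: walk n4→n3 to n1
  n5←n0: walk · to n0
  n5←n2: walk n2→n1 to n0
  n5←n4: walk n4→n3→n1 to n0
  n6←n2: walk n2 to n1
  n6←n3: walk n3 to n1
  n7←n4: walk n4→n3 to n1
  n7←n6: walk n6 to n1
  n8←n1: walk · to n1
  n8←n7: walk n7 to n1
  n0 → ∅
  n1 → {n5}
  n2 → {n5,n6}
  n3 → {n3,n5,n6,n7}
  n4 → {n3,n5,n7}
  n5 → ∅
  n6 → {n7}
  n7 → {n8}
  n8 → ∅

DF(n6) = ["n7"]

Answer: ["n7"]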